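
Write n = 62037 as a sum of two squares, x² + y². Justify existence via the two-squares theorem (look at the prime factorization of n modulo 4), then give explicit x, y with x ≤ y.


Step 1: Factor n = 62037 = 3^2 · 61 · 113.
Step 2: Check the mod-4 condition on each prime factor: 3 ≡ 3 (mod 4), exponent 2 (must be even); 61 ≡ 1 (mod 4), exponent 1; 113 ≡ 1 (mod 4), exponent 1.
All primes ≡ 3 (mod 4) appear to even exponent (or don't appear), so by the two-squares theorem n IS expressible as a sum of two squares.
Step 3: Build a representation. Group n = k² · m with k = 3 and m = 61 · 113 = 6893 (a product of primes ≡ 1 (mod 4)); a representation of m scales to one of n via (k·x)² + (k·y)² = k²(x² + y²). Each prime p ≡ 1 (mod 4) is itself a sum of two squares; find a² by testing p − a² for a perfect square:
  61: 61 − 1² = 60, 61 − 2² = 57, 61 − 3² = 52, 61 − 4² = 45, 61 − 5² = 36 = 6² ⇒ 61 = 5² + 6².
  113: 113 − 1² = 112, 113 − 2² = 109, 113 − 3² = 104, 113 − 4² = 97, 113 − 5² = 88, 113 − 6² = 77, 113 − 7² = 64 = 8² ⇒ 113 = 7² + 8².
  Combine using the Brahmagupta–Fibonacci identity (a² + b²)(c² + d²) = (ac − bd)² + (ad + bc)² = (ac + bd)² + (ad − bc)²:
  61 · 113 = 6893: from (5² + 6²)(7² + 8²), take (5·7 − 6·8, 5·8 + 6·7) = (35 − 48, 40 + 42) = (-13, 82); dropping signs (only squares matter) gives (13, 82); check 13² + 82² = 169 + 6724 = 6893 ✓.
  Scale by k = 3: (3·13, 3·82) = (39, 246).
Step 4: Order so x ≤ y and verify: 39² + 246² = 1521 + 60516 = 62037 = n. ✓

n = 62037 = 39² + 246² (one valid representation with x ≤ y).


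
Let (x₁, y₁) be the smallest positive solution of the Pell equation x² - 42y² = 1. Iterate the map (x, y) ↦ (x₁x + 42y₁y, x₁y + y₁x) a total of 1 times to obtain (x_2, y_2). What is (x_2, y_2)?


Step 1: Find the fundamental solution (x₁, y₁) of x² - 42y² = 1.
  Expand √42 as a continued fraction. a₀ = ⌊√42⌋ = 6; iterate m_{k+1} = d_k·a_k − m_k, d_{k+1} = (42 − m_{k+1}²)/d_k, a_{k+1} = ⌊(a₀ + m_{k+1})/d_{k+1}⌋ (starting m₀ = 0, d₀ = 1), with convergents p_k = a_k·p_{k-1} + p_{k-2}, q_k = a_k·q_{k-1} + q_{k-2} (p₋₁ = 1, q₋₁ = 0):
  k = 0: a₀ = 6; p₀/q₀ = 6/1; p₀² − 42·q₀² = 36 − 42 = -6.
  k = 1: m = 6, d = 6, a = ⌊(6 + 6)/6⌋ = 2; p/q = (2·6 + 1)/(2·1 + 0) = 13/2; p² − 42·q² = 169 − 168 = 1.
  The first convergent with p² − 42·q² = 1 gives the fundamental solution (x₁, y₁) = (13, 2).
Step 2: Apply the recurrence (x_{n+1}, y_{n+1}) = (x₁x_n + 42y₁y_n, x₁y_n + y₁x_n) repeatedly.
  From (x_1, y_1) = (13, 2): x_2 = 13·13 + 42·2·2 = 337; y_2 = 13·2 + 2·13 = 52.
Step 3: Verify x_2² - 42·y_2² = 113569 - 113568 = 1 (should be 1). ✓

(x_1, y_1) = (13, 2); (x_2, y_2) = (337, 52).


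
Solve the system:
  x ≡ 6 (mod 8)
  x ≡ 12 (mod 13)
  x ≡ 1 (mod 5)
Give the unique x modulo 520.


Moduli 8, 13, 5 are pairwise coprime; by CRT there is a unique solution modulo M = 8 · 13 · 5 = 520.
Solve pairwise, accumulating the modulus:
  Start with x ≡ 6 (mod 8).
  Combine with x ≡ 12 (mod 13): since gcd(8, 13) = 1, we get a unique residue mod 104.
    Write x = 6 + 8·t and substitute into x ≡ 12 (mod 13): 8·t ≡ 12 − 6 = 6 (mod 13).
    The inverse of 8 mod 13 is 5 (since 8·5 = 40 = 3·13 + 1), so t ≡ 5·6 = 30 ≡ 4 (mod 13).
    Then x = 6 + 8·4 = 38, valid modulo lcm(8, 13) = 104: x ≡ 38 (mod 104).
  Combine with x ≡ 1 (mod 5): since gcd(104, 5) = 1, we get a unique residue mod 520.
    Write x = 38 + 104·t and substitute into x ≡ 1 (mod 5): 104·t ≡ 1 − 38 = -37 (mod 5).
    Reduce coefficients mod 5: 4·t ≡ 3 (mod 5).
    The inverse of 4 mod 5 is 4 (since 4·4 = 16 = 3·5 + 1), so t ≡ 4·3 = 12 ≡ 2 (mod 5).
    Then x = 38 + 104·2 = 246, valid modulo lcm(104, 5) = 520: x ≡ 246 (mod 520).
Verify: 246 mod 8 = 6 ✓, 246 mod 13 = 12 ✓, 246 mod 5 = 1 ✓.

x ≡ 246 (mod 520).


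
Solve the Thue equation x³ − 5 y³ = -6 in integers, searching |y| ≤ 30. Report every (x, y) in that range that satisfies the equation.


The equation is x³ - 5y³ = -6. For fixed y, x³ = 5·y³ − 6, so a solution requires the RHS to be a perfect cube.
Strategy: iterate y from -30 to 30, compute RHS = 5·y³ − 6, and check whether it is a (positive or negative) perfect cube.
Check small values of y:
  y = 0: RHS = -6 is not a perfect cube.
  y = 1: RHS = -1 = (-1)³ ⇒ x = -1 works.
  y = -1: RHS = -11 is not a perfect cube.
  y = 2: RHS = 34 is not a perfect cube.
  y = -2: RHS = -46 is not a perfect cube.
  y = 3: RHS = 129 is not a perfect cube.
  y = -3: RHS = -141 is not a perfect cube.
Continuing the search up to |y| = 30 finds no further solutions beyond those listed.
Collected solutions: (-1, 1).

Solutions (with |y| ≤ 30): (-1, 1).


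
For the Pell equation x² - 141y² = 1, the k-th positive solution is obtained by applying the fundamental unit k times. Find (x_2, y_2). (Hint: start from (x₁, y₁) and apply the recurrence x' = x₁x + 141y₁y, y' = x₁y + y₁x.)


Step 1: Find the fundamental solution (x₁, y₁) of x² - 141y² = 1.
  Expand √141 as a continued fraction. a₀ = ⌊√141⌋ = 11; iterate m_{k+1} = d_k·a_k − m_k, d_{k+1} = (141 − m_{k+1}²)/d_k, a_{k+1} = ⌊(a₀ + m_{k+1})/d_{k+1}⌋ (starting m₀ = 0, d₀ = 1), with convergents p_k = a_k·p_{k-1} + p_{k-2}, q_k = a_k·q_{k-1} + q_{k-2} (p₋₁ = 1, q₋₁ = 0):
  k = 0: a₀ = 11; p₀/q₀ = 11/1; p₀² − 141·q₀² = 121 − 141 = -20.
  k = 1: m = 11, d = 20, a = ⌊(11 + 11)/20⌋ = 1; p/q = (1·11 + 1)/(1·1 + 0) = 12/1; p² − 141·q² = 144 − 141 = 3.
  k = 2: m = 9, d = 3, a = ⌊(11 + 9)/3⌋ = 6; p/q = (6·12 + 11)/(6·1 + 1) = 83/7; p² − 141·q² = 6889 − 6909 = -20.
  k = 3: m = 9, d = 20, a = ⌊(11 + 9)/20⌋ = 1; p/q = (1·83 + 12)/(1·7 + 1) = 95/8; p² − 141·q² = 9025 − 9024 = 1.
  The first convergent with p² − 141·q² = 1 gives the fundamental solution (x₁, y₁) = (95, 8).
Step 2: Apply the recurrence (x_{n+1}, y_{n+1}) = (x₁x_n + 141y₁y_n, x₁y_n + y₁x_n) repeatedly.
  From (x_1, y_1) = (95, 8): x_2 = 95·95 + 141·8·8 = 18049; y_2 = 95·8 + 8·95 = 1520.
Step 3: Verify x_2² - 141·y_2² = 325766401 - 325766400 = 1 (should be 1). ✓

(x_1, y_1) = (95, 8); (x_2, y_2) = (18049, 1520).


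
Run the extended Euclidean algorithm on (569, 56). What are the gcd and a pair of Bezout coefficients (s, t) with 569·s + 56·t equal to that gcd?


Euclidean algorithm on (569, 56) — divide until remainder is 0:
  569 = 10 · 56 + 9
  56 = 6 · 9 + 2
  9 = 4 · 2 + 1
  2 = 2 · 1 + 0
gcd(569, 56) = 1.
Track Bezout coefficients alongside the remainders: start with r₀ = 569 = a·1 + b·0 (s = 1, t = 0) and r₁ = 56 = a·0 + b·1 (s = 0, t = 1); each new remainder r_{k+1} = r_{k-1} − q_k·r_k inherits s_{k+1} = s_{k-1} − q_k·s_k, t_{k+1} = t_{k-1} − q_k·t_k, so r_k = a·s_k + b·t_k at every step:
  q = 10: r = 9, s = 1 − 10·0 = 1, t = 0 − 10·1 = -10  (check: 569·1 + 56·(-10) = 9)
  q = 6: r = 2, s = 0 − 6·1 = -6, t = 1 − 6·(-10) = 61  (check: 569·(-6) + 56·61 = 2)
  q = 4: r = 1, s = 1 − 4·(-6) = 25, t = -10 − 4·61 = -254  (check: 569·25 + 56·(-254) = 1)
The row with r = 1 (the gcd) gives the Bezout coefficients s = 25, t = -254.
Result: 569 · (25) + 56 · (-254) = 1.

gcd(569, 56) = 1; s = 25, t = -254 (check: 569·25 + 56·(-254) = 1).


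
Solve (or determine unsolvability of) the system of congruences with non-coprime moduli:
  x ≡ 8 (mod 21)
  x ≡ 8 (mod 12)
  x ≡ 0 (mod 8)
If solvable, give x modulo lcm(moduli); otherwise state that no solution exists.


Moduli 21, 12, 8 are not pairwise coprime, so CRT works modulo lcm(m_i) when all pairwise compatibility conditions hold.
Pairwise compatibility: gcd(m_i, m_j) must divide a_i - a_j for every pair.
Merge one congruence at a time:
  Start: x ≡ 8 (mod 21).
  Combine with x ≡ 8 (mod 12): gcd(21, 12) = 3; 8 - 8 = 0, which IS divisible by 3, so compatible.
    Write x = 8 + 21·t and substitute into x ≡ 8 (mod 12): 21·t ≡ 8 − 8 = 0 (mod 12).
    Divide the congruence (and modulus) by g = 3: 7·t ≡ 0 (mod 4).
    Reduce coefficients mod 4: 3·t ≡ 0 (mod 4).
    The inverse of 3 mod 4 is 3 (since 3·3 = 9 = 2·4 + 1), so t ≡ 3·0 = 0 ≡ 0 (mod 4).
    Then x = 8 + 21·0 = 8, valid modulo lcm(21, 12) = 84: x ≡ 8 (mod 84).
  Combine with x ≡ 0 (mod 8): gcd(84, 8) = 4; 0 - 8 = -8, which IS divisible by 4, so compatible.
    Write x = 8 + 84·t and substitute into x ≡ 0 (mod 8): 84·t ≡ 0 − 8 = -8 (mod 8).
    Divide the congruence (and modulus) by g = 4: 21·t ≡ -2 (mod 2).
    Reduce coefficients mod 2: 1·t ≡ 0 (mod 2).
    So t ≡ 0 (mod 2).
    Then x = 8 + 84·0 = 8, valid modulo lcm(84, 8) = 168: x ≡ 8 (mod 168).
Verify: 8 mod 21 = 8, 8 mod 12 = 8, 8 mod 8 = 0.

x ≡ 8 (mod 168).


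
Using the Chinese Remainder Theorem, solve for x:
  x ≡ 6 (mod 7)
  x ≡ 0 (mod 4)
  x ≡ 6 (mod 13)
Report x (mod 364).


Moduli 7, 4, 13 are pairwise coprime; by CRT there is a unique solution modulo M = 7 · 4 · 13 = 364.
Solve pairwise, accumulating the modulus:
  Start with x ≡ 6 (mod 7).
  Combine with x ≡ 0 (mod 4): since gcd(7, 4) = 1, we get a unique residue mod 28.
    Write x = 6 + 7·t and substitute into x ≡ 0 (mod 4): 7·t ≡ 0 − 6 = -6 (mod 4).
    Reduce coefficients mod 4: 3·t ≡ 2 (mod 4).
    The inverse of 3 mod 4 is 3 (since 3·3 = 9 = 2·4 + 1), so t ≡ 3·2 = 6 ≡ 2 (mod 4).
    Then x = 6 + 7·2 = 20, valid modulo lcm(7, 4) = 28: x ≡ 20 (mod 28).
  Combine with x ≡ 6 (mod 13): since gcd(28, 13) = 1, we get a unique residue mod 364.
    Write x = 20 + 28·t and substitute into x ≡ 6 (mod 13): 28·t ≡ 6 − 20 = -14 (mod 13).
    Reduce coefficients mod 13: 2·t ≡ 12 (mod 13).
    The inverse of 2 mod 13 is 7 (since 2·7 = 14 = 1·13 + 1), so t ≡ 7·12 = 84 ≡ 6 (mod 13).
    Then x = 20 + 28·6 = 188, valid modulo lcm(28, 13) = 364: x ≡ 188 (mod 364).
Verify: 188 mod 7 = 6 ✓, 188 mod 4 = 0 ✓, 188 mod 13 = 6 ✓.

x ≡ 188 (mod 364).


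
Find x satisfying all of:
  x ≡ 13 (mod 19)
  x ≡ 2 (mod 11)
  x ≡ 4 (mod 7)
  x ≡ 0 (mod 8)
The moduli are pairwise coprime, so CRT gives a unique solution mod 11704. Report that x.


Product of moduli M = 19 · 11 · 7 · 8 = 11704.
Merge one congruence at a time:
  Start: x ≡ 13 (mod 19).
  Combine with x ≡ 2 (mod 11); new modulus lcm = 209.
    Write x = 13 + 19·t and substitute into x ≡ 2 (mod 11): 19·t ≡ 2 − 13 = -11 (mod 11).
    Reduce coefficients mod 11: 8·t ≡ 0 (mod 11).
    The inverse of 8 mod 11 is 7 (since 8·7 = 56 = 5·11 + 1), so t ≡ 7·0 = 0 ≡ 0 (mod 11).
    Then x = 13 + 19·0 = 13, valid modulo lcm(19, 11) = 209: x ≡ 13 (mod 209).
  Combine with x ≡ 4 (mod 7); new modulus lcm = 1463.
    Write x = 13 + 209·t and substitute into x ≡ 4 (mod 7): 209·t ≡ 4 − 13 = -9 (mod 7).
    Reduce coefficients mod 7: 6·t ≡ 5 (mod 7).
    The inverse of 6 mod 7 is 6 (since 6·6 = 36 = 5·7 + 1), so t ≡ 6·5 = 30 ≡ 2 (mod 7).
    Then x = 13 + 209·2 = 431, valid modulo lcm(209, 7) = 1463: x ≡ 431 (mod 1463).
  Combine with x ≡ 0 (mod 8); new modulus lcm = 11704.
    Write x = 431 + 1463·t and substitute into x ≡ 0 (mod 8): 1463·t ≡ 0 − 431 = -431 (mod 8).
    Reduce coefficients mod 8: 7·t ≡ 1 (mod 8).
    The inverse of 7 mod 8 is 7 (since 7·7 = 49 = 6·8 + 1), so t ≡ 7·1 = 7 ≡ 7 (mod 8).
    Then x = 431 + 1463·7 = 10672, valid modulo lcm(1463, 8) = 11704: x ≡ 10672 (mod 11704).
Verify against each original: 10672 mod 19 = 13, 10672 mod 11 = 2, 10672 mod 7 = 4, 10672 mod 8 = 0.

x ≡ 10672 (mod 11704).


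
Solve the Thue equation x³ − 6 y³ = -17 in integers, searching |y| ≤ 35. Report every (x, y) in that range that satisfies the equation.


The equation is x³ - 6y³ = -17. For fixed y, x³ = 6·y³ − 17, so a solution requires the RHS to be a perfect cube.
Strategy: iterate y from -35 to 35, compute RHS = 6·y³ − 17, and check whether it is a (positive or negative) perfect cube.
Check small values of y:
  y = 0: RHS = -17 is not a perfect cube.
  y = 1: RHS = -11 is not a perfect cube.
  y = -1: RHS = -23 is not a perfect cube.
  y = 2: RHS = 31 is not a perfect cube.
  y = -2: RHS = -65 is not a perfect cube.
  y = 3: RHS = 145 is not a perfect cube.
  y = -3: RHS = -179 is not a perfect cube.
Continuing the search up to |y| = 35 finds no solutions either.
No (x, y) in the scanned range satisfies the equation.

No integer solutions with |y| ≤ 35.


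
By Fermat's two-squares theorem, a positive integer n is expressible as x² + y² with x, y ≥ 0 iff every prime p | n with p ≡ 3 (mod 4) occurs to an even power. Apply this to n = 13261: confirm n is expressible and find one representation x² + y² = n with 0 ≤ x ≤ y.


Step 1: Factor n = 13261 = 89 · 149.
Step 2: Check the mod-4 condition on each prime factor: 89 ≡ 1 (mod 4), exponent 1; 149 ≡ 1 (mod 4), exponent 1.
All primes ≡ 3 (mod 4) appear to even exponent (or don't appear), so by the two-squares theorem n IS expressible as a sum of two squares.
Step 3: Build a representation. Here n = 89 · 149 is a product of primes ≡ 1 (mod 4). Each prime p ≡ 1 (mod 4) is itself a sum of two squares; find a² by testing p − a² for a perfect square:
  89: 89 − 1² = 88, 89 − 2² = 85, 89 − 3² = 80, 89 − 4² = 73, 89 − 5² = 64 = 8² ⇒ 89 = 5² + 8².
  149: 149 − 1² = 148, 149 − 2² = 145, 149 − 3² = 140, 149 − 4² = 133, 149 − 5² = 124, 149 − 6² = 113, 149 − 7² = 100 = 10² ⇒ 149 = 7² + 10².
  Combine using the Brahmagupta–Fibonacci identity (a² + b²)(c² + d²) = (ac − bd)² + (ad + bc)² = (ac + bd)² + (ad − bc)²:
  89 · 149 = 13261: from (5² + 8²)(7² + 10²), take (5·7 − 8·10, 5·10 + 8·7) = (35 − 80, 50 + 56) = (-45, 106); dropping signs (only squares matter) gives (45, 106); check 45² + 106² = 2025 + 11236 = 13261 ✓.
Step 4: Order so x ≤ y and verify: 45² + 106² = 2025 + 11236 = 13261 = n. ✓

n = 13261 = 45² + 106² (one valid representation with x ≤ y).


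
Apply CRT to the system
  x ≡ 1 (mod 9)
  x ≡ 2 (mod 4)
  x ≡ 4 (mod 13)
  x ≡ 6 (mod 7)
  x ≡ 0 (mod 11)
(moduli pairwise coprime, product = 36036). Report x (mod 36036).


Product of moduli M = 9 · 4 · 13 · 7 · 11 = 36036.
Merge one congruence at a time:
  Start: x ≡ 1 (mod 9).
  Combine with x ≡ 2 (mod 4); new modulus lcm = 36.
    Write x = 1 + 9·t and substitute into x ≡ 2 (mod 4): 9·t ≡ 2 − 1 = 1 (mod 4).
    Reduce coefficients mod 4: 1·t ≡ 1 (mod 4).
    So t ≡ 1 (mod 4).
    Then x = 1 + 9·1 = 10, valid modulo lcm(9, 4) = 36: x ≡ 10 (mod 36).
  Combine with x ≡ 4 (mod 13); new modulus lcm = 468.
    Write x = 10 + 36·t and substitute into x ≡ 4 (mod 13): 36·t ≡ 4 − 10 = -6 (mod 13).
    Reduce coefficients mod 13: 10·t ≡ 7 (mod 13).
    The inverse of 10 mod 13 is 4 (since 10·4 = 40 = 3·13 + 1), so t ≡ 4·7 = 28 ≡ 2 (mod 13).
    Then x = 10 + 36·2 = 82, valid modulo lcm(36, 13) = 468: x ≡ 82 (mod 468).
  Combine with x ≡ 6 (mod 7); new modulus lcm = 3276.
    Write x = 82 + 468·t and substitute into x ≡ 6 (mod 7): 468·t ≡ 6 − 82 = -76 (mod 7).
    Reduce coefficients mod 7: 6·t ≡ 1 (mod 7).
    The inverse of 6 mod 7 is 6 (since 6·6 = 36 = 5·7 + 1), so t ≡ 6·1 = 6 ≡ 6 (mod 7).
    Then x = 82 + 468·6 = 2890, valid modulo lcm(468, 7) = 3276: x ≡ 2890 (mod 3276).
  Combine with x ≡ 0 (mod 11); new modulus lcm = 36036.
    Write x = 2890 + 3276·t and substitute into x ≡ 0 (mod 11): 3276·t ≡ 0 − 2890 = -2890 (mod 11).
    Reduce coefficients mod 11: 9·t ≡ 3 (mod 11).
    The inverse of 9 mod 11 is 5 (since 9·5 = 45 = 4·11 + 1), so t ≡ 5·3 = 15 ≡ 4 (mod 11).
    Then x = 2890 + 3276·4 = 15994, valid modulo lcm(3276, 11) = 36036: x ≡ 15994 (mod 36036).
Verify against each original: 15994 mod 9 = 1, 15994 mod 4 = 2, 15994 mod 13 = 4, 15994 mod 7 = 6, 15994 mod 11 = 0.

x ≡ 15994 (mod 36036).


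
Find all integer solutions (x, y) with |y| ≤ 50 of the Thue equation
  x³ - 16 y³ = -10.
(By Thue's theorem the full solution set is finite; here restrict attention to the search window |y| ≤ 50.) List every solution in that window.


The equation is x³ - 16y³ = -10. For fixed y, x³ = 16·y³ − 10, so a solution requires the RHS to be a perfect cube.
Strategy: iterate y from -50 to 50, compute RHS = 16·y³ − 10, and check whether it is a (positive or negative) perfect cube.
Check small values of y:
  y = 0: RHS = -10 is not a perfect cube.
  y = 1: RHS = 6 is not a perfect cube.
  y = -1: RHS = -26 is not a perfect cube.
  y = 2: RHS = 118 is not a perfect cube.
  y = -2: RHS = -138 is not a perfect cube.
  y = 3: RHS = 422 is not a perfect cube.
  y = -3: RHS = -442 is not a perfect cube.
Continuing the search up to |y| = 50 finds no solutions either.
No (x, y) in the scanned range satisfies the equation.

No integer solutions with |y| ≤ 50.


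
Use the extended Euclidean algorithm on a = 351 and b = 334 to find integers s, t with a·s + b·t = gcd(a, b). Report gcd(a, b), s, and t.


Euclidean algorithm on (351, 334) — divide until remainder is 0:
  351 = 1 · 334 + 17
  334 = 19 · 17 + 11
  17 = 1 · 11 + 6
  11 = 1 · 6 + 5
  6 = 1 · 5 + 1
  5 = 5 · 1 + 0
gcd(351, 334) = 1.
Track Bezout coefficients alongside the remainders: start with r₀ = 351 = a·1 + b·0 (s = 1, t = 0) and r₁ = 334 = a·0 + b·1 (s = 0, t = 1); each new remainder r_{k+1} = r_{k-1} − q_k·r_k inherits s_{k+1} = s_{k-1} − q_k·s_k, t_{k+1} = t_{k-1} − q_k·t_k, so r_k = a·s_k + b·t_k at every step:
  q = 1: r = 17, s = 1 − 1·0 = 1, t = 0 − 1·1 = -1  (check: 351·1 + 334·(-1) = 17)
  q = 19: r = 11, s = 0 − 19·1 = -19, t = 1 − 19·(-1) = 20  (check: 351·(-19) + 334·20 = 11)
  q = 1: r = 6, s = 1 − 1·(-19) = 20, t = -1 − 1·20 = -21  (check: 351·20 + 334·(-21) = 6)
  q = 1: r = 5, s = -19 − 1·20 = -39, t = 20 − 1·(-21) = 41  (check: 351·(-39) + 334·41 = 5)
  q = 1: r = 1, s = 20 − 1·(-39) = 59, t = -21 − 1·41 = -62  (check: 351·59 + 334·(-62) = 1)
The row with r = 1 (the gcd) gives the Bezout coefficients s = 59, t = -62.
Result: 351 · (59) + 334 · (-62) = 1.

gcd(351, 334) = 1; s = 59, t = -62 (check: 351·59 + 334·(-62) = 1).


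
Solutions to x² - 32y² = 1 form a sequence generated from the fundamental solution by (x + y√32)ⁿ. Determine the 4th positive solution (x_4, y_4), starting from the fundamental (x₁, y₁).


Step 1: Find the fundamental solution (x₁, y₁) of x² - 32y² = 1.
  Expand √32 as a continued fraction. a₀ = ⌊√32⌋ = 5; iterate m_{k+1} = d_k·a_k − m_k, d_{k+1} = (32 − m_{k+1}²)/d_k, a_{k+1} = ⌊(a₀ + m_{k+1})/d_{k+1}⌋ (starting m₀ = 0, d₀ = 1), with convergents p_k = a_k·p_{k-1} + p_{k-2}, q_k = a_k·q_{k-1} + q_{k-2} (p₋₁ = 1, q₋₁ = 0):
  k = 0: a₀ = 5; p₀/q₀ = 5/1; p₀² − 32·q₀² = 25 − 32 = -7.
  k = 1: m = 5, d = 7, a = ⌊(5 + 5)/7⌋ = 1; p/q = (1·5 + 1)/(1·1 + 0) = 6/1; p² − 32·q² = 36 − 32 = 4.
  k = 2: m = 2, d = 4, a = ⌊(5 + 2)/4⌋ = 1; p/q = (1·6 + 5)/(1·1 + 1) = 11/2; p² − 32·q² = 121 − 128 = -7.
  k = 3: m = 2, d = 7, a = ⌊(5 + 2)/7⌋ = 1; p/q = (1·11 + 6)/(1·2 + 1) = 17/3; p² − 32·q² = 289 − 288 = 1.
  The first convergent with p² − 32·q² = 1 gives the fundamental solution (x₁, y₁) = (17, 3).
Step 2: Apply the recurrence (x_{n+1}, y_{n+1}) = (x₁x_n + 32y₁y_n, x₁y_n + y₁x_n) repeatedly.
  From (x_1, y_1) = (17, 3): x_2 = 17·17 + 32·3·3 = 577; y_2 = 17·3 + 3·17 = 102.
  From (x_2, y_2) = (577, 102): x_3 = 17·577 + 32·3·102 = 19601; y_3 = 17·102 + 3·577 = 3465.
  From (x_3, y_3) = (19601, 3465): x_4 = 17·19601 + 32·3·3465 = 665857; y_4 = 17·3465 + 3·19601 = 117708.
Step 3: Verify x_4² - 32·y_4² = 443365544449 - 443365544448 = 1 (should be 1). ✓

(x_1, y_1) = (17, 3); (x_4, y_4) = (665857, 117708).


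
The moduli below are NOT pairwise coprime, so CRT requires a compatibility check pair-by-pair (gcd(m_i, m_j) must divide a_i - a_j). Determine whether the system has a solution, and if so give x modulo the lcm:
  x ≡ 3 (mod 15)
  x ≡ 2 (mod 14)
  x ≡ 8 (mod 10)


Moduli 15, 14, 10 are not pairwise coprime, so CRT works modulo lcm(m_i) when all pairwise compatibility conditions hold.
Pairwise compatibility: gcd(m_i, m_j) must divide a_i - a_j for every pair.
Merge one congruence at a time:
  Start: x ≡ 3 (mod 15).
  Combine with x ≡ 2 (mod 14): gcd(15, 14) = 1; 2 - 3 = -1, which IS divisible by 1, so compatible.
    Write x = 3 + 15·t and substitute into x ≡ 2 (mod 14): 15·t ≡ 2 − 3 = -1 (mod 14).
    Reduce coefficients mod 14: 1·t ≡ 13 (mod 14).
    So t ≡ 13 (mod 14).
    Then x = 3 + 15·13 = 198, valid modulo lcm(15, 14) = 210: x ≡ 198 (mod 210).
  Combine with x ≡ 8 (mod 10): gcd(210, 10) = 10; 8 - 198 = -190, which IS divisible by 10, so compatible.
    Write x = 198 + 210·t and substitute into x ≡ 8 (mod 10): 210·t ≡ 8 − 198 = -190 (mod 10).
    Divide the congruence (and modulus) by g = 10: 21·t ≡ -19 (mod 1).
    Modulo 1 every t works; take t = 0.
    Then x = 198 + 210·0 = 198, valid modulo lcm(210, 10) = 210: x ≡ 198 (mod 210).
Verify: 198 mod 15 = 3, 198 mod 14 = 2, 198 mod 10 = 8.

x ≡ 198 (mod 210).


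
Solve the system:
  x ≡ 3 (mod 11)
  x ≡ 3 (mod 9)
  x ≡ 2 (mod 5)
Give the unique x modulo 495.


Moduli 11, 9, 5 are pairwise coprime; by CRT there is a unique solution modulo M = 11 · 9 · 5 = 495.
Solve pairwise, accumulating the modulus:
  Start with x ≡ 3 (mod 11).
  Combine with x ≡ 3 (mod 9): since gcd(11, 9) = 1, we get a unique residue mod 99.
    Write x = 3 + 11·t and substitute into x ≡ 3 (mod 9): 11·t ≡ 3 − 3 = 0 (mod 9).
    Reduce coefficients mod 9: 2·t ≡ 0 (mod 9).
    The inverse of 2 mod 9 is 5 (since 2·5 = 10 = 1·9 + 1), so t ≡ 5·0 = 0 ≡ 0 (mod 9).
    Then x = 3 + 11·0 = 3, valid modulo lcm(11, 9) = 99: x ≡ 3 (mod 99).
  Combine with x ≡ 2 (mod 5): since gcd(99, 5) = 1, we get a unique residue mod 495.
    Write x = 3 + 99·t and substitute into x ≡ 2 (mod 5): 99·t ≡ 2 − 3 = -1 (mod 5).
    Reduce coefficients mod 5: 4·t ≡ 4 (mod 5).
    The inverse of 4 mod 5 is 4 (since 4·4 = 16 = 3·5 + 1), so t ≡ 4·4 = 16 ≡ 1 (mod 5).
    Then x = 3 + 99·1 = 102, valid modulo lcm(99, 5) = 495: x ≡ 102 (mod 495).
Verify: 102 mod 11 = 3 ✓, 102 mod 9 = 3 ✓, 102 mod 5 = 2 ✓.

x ≡ 102 (mod 495).


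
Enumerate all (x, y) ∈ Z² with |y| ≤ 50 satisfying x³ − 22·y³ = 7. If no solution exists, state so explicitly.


The equation is x³ - 22y³ = 7. For fixed y, x³ = 22·y³ + 7, so a solution requires the RHS to be a perfect cube.
Strategy: iterate y from -50 to 50, compute RHS = 22·y³ + 7, and check whether it is a (positive or negative) perfect cube.
Check small values of y:
  y = 0: RHS = 7 is not a perfect cube.
  y = 1: RHS = 29 is not a perfect cube.
  y = -1: RHS = -15 is not a perfect cube.
  y = 2: RHS = 183 is not a perfect cube.
  y = -2: RHS = -169 is not a perfect cube.
  y = 3: RHS = 601 is not a perfect cube.
  y = -3: RHS = -587 is not a perfect cube.
Continuing the search up to |y| = 50 finds no solutions either.
No (x, y) in the scanned range satisfies the equation.

No integer solutions with |y| ≤ 50.


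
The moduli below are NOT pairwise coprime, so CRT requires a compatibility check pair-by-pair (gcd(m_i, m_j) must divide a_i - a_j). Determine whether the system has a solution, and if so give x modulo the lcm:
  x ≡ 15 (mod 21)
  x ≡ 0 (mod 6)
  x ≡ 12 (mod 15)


Moduli 21, 6, 15 are not pairwise coprime, so CRT works modulo lcm(m_i) when all pairwise compatibility conditions hold.
Pairwise compatibility: gcd(m_i, m_j) must divide a_i - a_j for every pair.
Merge one congruence at a time:
  Start: x ≡ 15 (mod 21).
  Combine with x ≡ 0 (mod 6): gcd(21, 6) = 3; 0 - 15 = -15, which IS divisible by 3, so compatible.
    Write x = 15 + 21·t and substitute into x ≡ 0 (mod 6): 21·t ≡ 0 − 15 = -15 (mod 6).
    Divide the congruence (and modulus) by g = 3: 7·t ≡ -5 (mod 2).
    Reduce coefficients mod 2: 1·t ≡ 1 (mod 2).
    So t ≡ 1 (mod 2).
    Then x = 15 + 21·1 = 36, valid modulo lcm(21, 6) = 42: x ≡ 36 (mod 42).
  Combine with x ≡ 12 (mod 15): gcd(42, 15) = 3; 12 - 36 = -24, which IS divisible by 3, so compatible.
    Write x = 36 + 42·t and substitute into x ≡ 12 (mod 15): 42·t ≡ 12 − 36 = -24 (mod 15).
    Divide the congruence (and modulus) by g = 3: 14·t ≡ -8 (mod 5).
    Reduce coefficients mod 5: 4·t ≡ 2 (mod 5).
    The inverse of 4 mod 5 is 4 (since 4·4 = 16 = 3·5 + 1), so t ≡ 4·2 = 8 ≡ 3 (mod 5).
    Then x = 36 + 42·3 = 162, valid modulo lcm(42, 15) = 210: x ≡ 162 (mod 210).
Verify: 162 mod 21 = 15, 162 mod 6 = 0, 162 mod 15 = 12.

x ≡ 162 (mod 210).


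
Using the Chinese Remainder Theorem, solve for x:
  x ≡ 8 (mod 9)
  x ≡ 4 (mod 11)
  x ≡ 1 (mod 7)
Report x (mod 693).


Moduli 9, 11, 7 are pairwise coprime; by CRT there is a unique solution modulo M = 9 · 11 · 7 = 693.
Solve pairwise, accumulating the modulus:
  Start with x ≡ 8 (mod 9).
  Combine with x ≡ 4 (mod 11): since gcd(9, 11) = 1, we get a unique residue mod 99.
    Write x = 8 + 9·t and substitute into x ≡ 4 (mod 11): 9·t ≡ 4 − 8 = -4 (mod 11).
    Reduce coefficients mod 11: 9·t ≡ 7 (mod 11).
    The inverse of 9 mod 11 is 5 (since 9·5 = 45 = 4·11 + 1), so t ≡ 5·7 = 35 ≡ 2 (mod 11).
    Then x = 8 + 9·2 = 26, valid modulo lcm(9, 11) = 99: x ≡ 26 (mod 99).
  Combine with x ≡ 1 (mod 7): since gcd(99, 7) = 1, we get a unique residue mod 693.
    Write x = 26 + 99·t and substitute into x ≡ 1 (mod 7): 99·t ≡ 1 − 26 = -25 (mod 7).
    Reduce coefficients mod 7: 1·t ≡ 3 (mod 7).
    So t ≡ 3 (mod 7).
    Then x = 26 + 99·3 = 323, valid modulo lcm(99, 7) = 693: x ≡ 323 (mod 693).
Verify: 323 mod 9 = 8 ✓, 323 mod 11 = 4 ✓, 323 mod 7 = 1 ✓.

x ≡ 323 (mod 693).


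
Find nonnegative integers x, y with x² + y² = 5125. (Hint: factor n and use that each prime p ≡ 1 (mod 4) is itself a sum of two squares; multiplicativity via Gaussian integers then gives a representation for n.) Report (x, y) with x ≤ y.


Step 1: Factor n = 5125 = 5^3 · 41.
Step 2: Check the mod-4 condition on each prime factor: 5 ≡ 1 (mod 4), exponent 3; 41 ≡ 1 (mod 4), exponent 1.
All primes ≡ 3 (mod 4) appear to even exponent (or don't appear), so by the two-squares theorem n IS expressible as a sum of two squares.
Step 3: Build a representation. Group n = k² · m with k = 5 and m = 5 · 41 = 205 (a product of primes ≡ 1 (mod 4)); a representation of m scales to one of n via (k·x)² + (k·y)² = k²(x² + y²). Each prime p ≡ 1 (mod 4) is itself a sum of two squares; find a² by testing p − a² for a perfect square:
  5: 5 − 1² = 4 = 2² ⇒ 5 = 1² + 2².
  41: 41 − 1² = 40, 41 − 2² = 37, 41 − 3² = 32, 41 − 4² = 25 = 5² ⇒ 41 = 4² + 5².
  Combine using the Brahmagupta–Fibonacci identity (a² + b²)(c² + d²) = (ac − bd)² + (ad + bc)² = (ac + bd)² + (ad − bc)²:
  5 · 41 = 205: from (1² + 2²)(4² + 5²), take (1·4 − 2·5, 1·5 + 2·4) = (4 − 10, 5 + 8) = (-6, 13); dropping signs (only squares matter) gives (6, 13); check 6² + 13² = 36 + 169 = 205 ✓.
  Scale by k = 5: (5·6, 5·13) = (30, 65).
Step 4: Order so x ≤ y and verify: 30² + 65² = 900 + 4225 = 5125 = n. ✓

n = 5125 = 30² + 65² (one valid representation with x ≤ y).


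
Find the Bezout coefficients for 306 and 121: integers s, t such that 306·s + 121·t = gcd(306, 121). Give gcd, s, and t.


Euclidean algorithm on (306, 121) — divide until remainder is 0:
  306 = 2 · 121 + 64
  121 = 1 · 64 + 57
  64 = 1 · 57 + 7
  57 = 8 · 7 + 1
  7 = 7 · 1 + 0
gcd(306, 121) = 1.
Track Bezout coefficients alongside the remainders: start with r₀ = 306 = a·1 + b·0 (s = 1, t = 0) and r₁ = 121 = a·0 + b·1 (s = 0, t = 1); each new remainder r_{k+1} = r_{k-1} − q_k·r_k inherits s_{k+1} = s_{k-1} − q_k·s_k, t_{k+1} = t_{k-1} − q_k·t_k, so r_k = a·s_k + b·t_k at every step:
  q = 2: r = 64, s = 1 − 2·0 = 1, t = 0 − 2·1 = -2  (check: 306·1 + 121·(-2) = 64)
  q = 1: r = 57, s = 0 − 1·1 = -1, t = 1 − 1·(-2) = 3  (check: 306·(-1) + 121·3 = 57)
  q = 1: r = 7, s = 1 − 1·(-1) = 2, t = -2 − 1·3 = -5  (check: 306·2 + 121·(-5) = 7)
  q = 8: r = 1, s = -1 − 8·2 = -17, t = 3 − 8·(-5) = 43  (check: 306·(-17) + 121·43 = 1)
The row with r = 1 (the gcd) gives the Bezout coefficients s = -17, t = 43.
Result: 306 · (-17) + 121 · (43) = 1.

gcd(306, 121) = 1; s = -17, t = 43 (check: 306·(-17) + 121·43 = 1).


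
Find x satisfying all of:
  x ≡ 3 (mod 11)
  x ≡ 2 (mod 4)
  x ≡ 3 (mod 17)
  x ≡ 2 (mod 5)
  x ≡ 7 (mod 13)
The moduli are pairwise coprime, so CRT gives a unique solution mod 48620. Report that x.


Product of moduli M = 11 · 4 · 17 · 5 · 13 = 48620.
Merge one congruence at a time:
  Start: x ≡ 3 (mod 11).
  Combine with x ≡ 2 (mod 4); new modulus lcm = 44.
    Write x = 3 + 11·t and substitute into x ≡ 2 (mod 4): 11·t ≡ 2 − 3 = -1 (mod 4).
    Reduce coefficients mod 4: 3·t ≡ 3 (mod 4).
    The inverse of 3 mod 4 is 3 (since 3·3 = 9 = 2·4 + 1), so t ≡ 3·3 = 9 ≡ 1 (mod 4).
    Then x = 3 + 11·1 = 14, valid modulo lcm(11, 4) = 44: x ≡ 14 (mod 44).
  Combine with x ≡ 3 (mod 17); new modulus lcm = 748.
    Write x = 14 + 44·t and substitute into x ≡ 3 (mod 17): 44·t ≡ 3 − 14 = -11 (mod 17).
    Reduce coefficients mod 17: 10·t ≡ 6 (mod 17).
    The inverse of 10 mod 17 is 12 (since 10·12 = 120 = 7·17 + 1), so t ≡ 12·6 = 72 ≡ 4 (mod 17).
    Then x = 14 + 44·4 = 190, valid modulo lcm(44, 17) = 748: x ≡ 190 (mod 748).
  Combine with x ≡ 2 (mod 5); new modulus lcm = 3740.
    Write x = 190 + 748·t and substitute into x ≡ 2 (mod 5): 748·t ≡ 2 − 190 = -188 (mod 5).
    Reduce coefficients mod 5: 3·t ≡ 2 (mod 5).
    The inverse of 3 mod 5 is 2 (since 3·2 = 6 = 1·5 + 1), so t ≡ 2·2 = 4 ≡ 4 (mod 5).
    Then x = 190 + 748·4 = 3182, valid modulo lcm(748, 5) = 3740: x ≡ 3182 (mod 3740).
  Combine with x ≡ 7 (mod 13); new modulus lcm = 48620.
    Write x = 3182 + 3740·t and substitute into x ≡ 7 (mod 13): 3740·t ≡ 7 − 3182 = -3175 (mod 13).
    Reduce coefficients mod 13: 9·t ≡ 10 (mod 13).
    The inverse of 9 mod 13 is 3 (since 9·3 = 27 = 2·13 + 1), so t ≡ 3·10 = 30 ≡ 4 (mod 13).
    Then x = 3182 + 3740·4 = 18142, valid modulo lcm(3740, 13) = 48620: x ≡ 18142 (mod 48620).
Verify against each original: 18142 mod 11 = 3, 18142 mod 4 = 2, 18142 mod 17 = 3, 18142 mod 5 = 2, 18142 mod 13 = 7.

x ≡ 18142 (mod 48620).


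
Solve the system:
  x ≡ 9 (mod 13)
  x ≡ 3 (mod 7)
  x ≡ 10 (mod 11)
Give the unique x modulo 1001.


Moduli 13, 7, 11 are pairwise coprime; by CRT there is a unique solution modulo M = 13 · 7 · 11 = 1001.
Solve pairwise, accumulating the modulus:
  Start with x ≡ 9 (mod 13).
  Combine with x ≡ 3 (mod 7): since gcd(13, 7) = 1, we get a unique residue mod 91.
    Write x = 9 + 13·t and substitute into x ≡ 3 (mod 7): 13·t ≡ 3 − 9 = -6 (mod 7).
    Reduce coefficients mod 7: 6·t ≡ 1 (mod 7).
    The inverse of 6 mod 7 is 6 (since 6·6 = 36 = 5·7 + 1), so t ≡ 6·1 = 6 ≡ 6 (mod 7).
    Then x = 9 + 13·6 = 87, valid modulo lcm(13, 7) = 91: x ≡ 87 (mod 91).
  Combine with x ≡ 10 (mod 11): since gcd(91, 11) = 1, we get a unique residue mod 1001.
    Write x = 87 + 91·t and substitute into x ≡ 10 (mod 11): 91·t ≡ 10 − 87 = -77 (mod 11).
    Reduce coefficients mod 11: 3·t ≡ 0 (mod 11).
    The inverse of 3 mod 11 is 4 (since 3·4 = 12 = 1·11 + 1), so t ≡ 4·0 = 0 ≡ 0 (mod 11).
    Then x = 87 + 91·0 = 87, valid modulo lcm(91, 11) = 1001: x ≡ 87 (mod 1001).
Verify: 87 mod 13 = 9 ✓, 87 mod 7 = 3 ✓, 87 mod 11 = 10 ✓.

x ≡ 87 (mod 1001).


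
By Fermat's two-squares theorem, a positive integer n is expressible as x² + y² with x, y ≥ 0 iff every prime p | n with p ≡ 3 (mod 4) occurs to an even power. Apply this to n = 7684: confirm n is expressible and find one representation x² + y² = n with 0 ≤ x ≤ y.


Step 1: Factor n = 7684 = 2^2 · 17 · 113.
Step 2: Check the mod-4 condition on each prime factor: 2 = 2 (special); 17 ≡ 1 (mod 4), exponent 1; 113 ≡ 1 (mod 4), exponent 1.
All primes ≡ 3 (mod 4) appear to even exponent (or don't appear), so by the two-squares theorem n IS expressible as a sum of two squares.
Step 3: Build a representation. Group n = k² · m with k = 2 and m = 17 · 113 = 1921 (a product of primes ≡ 1 (mod 4)); a representation of m scales to one of n via (k·x)² + (k·y)² = k²(x² + y²). Each prime p ≡ 1 (mod 4) is itself a sum of two squares; find a² by testing p − a² for a perfect square:
  17: 17 − 1² = 16 = 4² ⇒ 17 = 1² + 4².
  113: 113 − 1² = 112, 113 − 2² = 109, 113 − 3² = 104, 113 − 4² = 97, 113 − 5² = 88, 113 − 6² = 77, 113 − 7² = 64 = 8² ⇒ 113 = 7² + 8².
  Combine using the Brahmagupta–Fibonacci identity (a² + b²)(c² + d²) = (ac − bd)² + (ad + bc)² = (ac + bd)² + (ad − bc)²:
  17 · 113 = 1921: from (1² + 4²)(7² + 8²), take (1·7 − 4·8, 1·8 + 4·7) = (7 − 32, 8 + 28) = (-25, 36); dropping signs (only squares matter) gives (25, 36); check 25² + 36² = 625 + 1296 = 1921 ✓.
  Scale by k = 2: (2·25, 2·36) = (50, 72).
Step 4: Order so x ≤ y and verify: 50² + 72² = 2500 + 5184 = 7684 = n. ✓

n = 7684 = 50² + 72² (one valid representation with x ≤ y).


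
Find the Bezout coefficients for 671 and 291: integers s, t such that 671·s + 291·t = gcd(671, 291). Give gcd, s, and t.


Euclidean algorithm on (671, 291) — divide until remainder is 0:
  671 = 2 · 291 + 89
  291 = 3 · 89 + 24
  89 = 3 · 24 + 17
  24 = 1 · 17 + 7
  17 = 2 · 7 + 3
  7 = 2 · 3 + 1
  3 = 3 · 1 + 0
gcd(671, 291) = 1.
Track Bezout coefficients alongside the remainders: start with r₀ = 671 = a·1 + b·0 (s = 1, t = 0) and r₁ = 291 = a·0 + b·1 (s = 0, t = 1); each new remainder r_{k+1} = r_{k-1} − q_k·r_k inherits s_{k+1} = s_{k-1} − q_k·s_k, t_{k+1} = t_{k-1} − q_k·t_k, so r_k = a·s_k + b·t_k at every step:
  q = 2: r = 89, s = 1 − 2·0 = 1, t = 0 − 2·1 = -2  (check: 671·1 + 291·(-2) = 89)
  q = 3: r = 24, s = 0 − 3·1 = -3, t = 1 − 3·(-2) = 7  (check: 671·(-3) + 291·7 = 24)
  q = 3: r = 17, s = 1 − 3·(-3) = 10, t = -2 − 3·7 = -23  (check: 671·10 + 291·(-23) = 17)
  q = 1: r = 7, s = -3 − 1·10 = -13, t = 7 − 1·(-23) = 30  (check: 671·(-13) + 291·30 = 7)
  q = 2: r = 3, s = 10 − 2·(-13) = 36, t = -23 − 2·30 = -83  (check: 671·36 + 291·(-83) = 3)
  q = 2: r = 1, s = -13 − 2·36 = -85, t = 30 − 2·(-83) = 196  (check: 671·(-85) + 291·196 = 1)
The row with r = 1 (the gcd) gives the Bezout coefficients s = -85, t = 196.
Result: 671 · (-85) + 291 · (196) = 1.

gcd(671, 291) = 1; s = -85, t = 196 (check: 671·(-85) + 291·196 = 1).


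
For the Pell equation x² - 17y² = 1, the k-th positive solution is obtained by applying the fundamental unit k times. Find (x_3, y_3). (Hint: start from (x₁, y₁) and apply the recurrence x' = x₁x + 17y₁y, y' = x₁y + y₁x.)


Step 1: Find the fundamental solution (x₁, y₁) of x² - 17y² = 1.
  Expand √17 as a continued fraction. a₀ = ⌊√17⌋ = 4; iterate m_{k+1} = d_k·a_k − m_k, d_{k+1} = (17 − m_{k+1}²)/d_k, a_{k+1} = ⌊(a₀ + m_{k+1})/d_{k+1}⌋ (starting m₀ = 0, d₀ = 1), with convergents p_k = a_k·p_{k-1} + p_{k-2}, q_k = a_k·q_{k-1} + q_{k-2} (p₋₁ = 1, q₋₁ = 0):
  k = 0: a₀ = 4; p₀/q₀ = 4/1; p₀² − 17·q₀² = 16 − 17 = -1.
  k = 1: m = 4, d = 1, a = ⌊(4 + 4)/1⌋ = 8; p/q = (8·4 + 1)/(8·1 + 0) = 33/8; p² − 17·q² = 1089 − 1088 = 1.
  The first convergent with p² − 17·q² = 1 gives the fundamental solution (x₁, y₁) = (33, 8).
Step 2: Apply the recurrence (x_{n+1}, y_{n+1}) = (x₁x_n + 17y₁y_n, x₁y_n + y₁x_n) repeatedly.
  From (x_1, y_1) = (33, 8): x_2 = 33·33 + 17·8·8 = 2177; y_2 = 33·8 + 8·33 = 528.
  From (x_2, y_2) = (2177, 528): x_3 = 33·2177 + 17·8·528 = 143649; y_3 = 33·528 + 8·2177 = 34840.
Step 3: Verify x_3² - 17·y_3² = 20635035201 - 20635035200 = 1 (should be 1). ✓

(x_1, y_1) = (33, 8); (x_3, y_3) = (143649, 34840).


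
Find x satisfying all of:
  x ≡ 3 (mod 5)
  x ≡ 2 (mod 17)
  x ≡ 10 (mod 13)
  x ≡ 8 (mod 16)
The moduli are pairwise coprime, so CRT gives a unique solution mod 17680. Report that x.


Product of moduli M = 5 · 17 · 13 · 16 = 17680.
Merge one congruence at a time:
  Start: x ≡ 3 (mod 5).
  Combine with x ≡ 2 (mod 17); new modulus lcm = 85.
    Write x = 3 + 5·t and substitute into x ≡ 2 (mod 17): 5·t ≡ 2 − 3 = -1 (mod 17).
    Reduce coefficients mod 17: 5·t ≡ 16 (mod 17).
    The inverse of 5 mod 17 is 7 (since 5·7 = 35 = 2·17 + 1), so t ≡ 7·16 = 112 ≡ 10 (mod 17).
    Then x = 3 + 5·10 = 53, valid modulo lcm(5, 17) = 85: x ≡ 53 (mod 85).
  Combine with x ≡ 10 (mod 13); new modulus lcm = 1105.
    Write x = 53 + 85·t and substitute into x ≡ 10 (mod 13): 85·t ≡ 10 − 53 = -43 (mod 13).
    Reduce coefficients mod 13: 7·t ≡ 9 (mod 13).
    The inverse of 7 mod 13 is 2 (since 7·2 = 14 = 1·13 + 1), so t ≡ 2·9 = 18 ≡ 5 (mod 13).
    Then x = 53 + 85·5 = 478, valid modulo lcm(85, 13) = 1105: x ≡ 478 (mod 1105).
  Combine with x ≡ 8 (mod 16); new modulus lcm = 17680.
    Write x = 478 + 1105·t and substitute into x ≡ 8 (mod 16): 1105·t ≡ 8 − 478 = -470 (mod 16).
    Reduce coefficients mod 16: 1·t ≡ 10 (mod 16).
    So t ≡ 10 (mod 16).
    Then x = 478 + 1105·10 = 11528, valid modulo lcm(1105, 16) = 17680: x ≡ 11528 (mod 17680).
Verify against each original: 11528 mod 5 = 3, 11528 mod 17 = 2, 11528 mod 13 = 10, 11528 mod 16 = 8.

x ≡ 11528 (mod 17680).


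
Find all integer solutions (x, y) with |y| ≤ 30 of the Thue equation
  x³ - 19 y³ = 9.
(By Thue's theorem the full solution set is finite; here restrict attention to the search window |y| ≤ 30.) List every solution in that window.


The equation is x³ - 19y³ = 9. For fixed y, x³ = 19·y³ + 9, so a solution requires the RHS to be a perfect cube.
Strategy: iterate y from -30 to 30, compute RHS = 19·y³ + 9, and check whether it is a (positive or negative) perfect cube.
Check small values of y:
  y = 0: RHS = 9 is not a perfect cube.
  y = 1: RHS = 28 is not a perfect cube.
  y = -1: RHS = -10 is not a perfect cube.
  y = 2: RHS = 161 is not a perfect cube.
  y = -2: RHS = -143 is not a perfect cube.
  y = 3: RHS = 522 is not a perfect cube.
  y = -3: RHS = -504 is not a perfect cube.
Continuing the search up to |y| = 30 finds no solutions either.
No (x, y) in the scanned range satisfies the equation.

No integer solutions with |y| ≤ 30.


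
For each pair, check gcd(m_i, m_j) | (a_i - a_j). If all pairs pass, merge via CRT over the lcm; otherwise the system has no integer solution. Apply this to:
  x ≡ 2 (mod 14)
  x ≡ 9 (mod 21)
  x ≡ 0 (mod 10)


Moduli 14, 21, 10 are not pairwise coprime, so CRT works modulo lcm(m_i) when all pairwise compatibility conditions hold.
Pairwise compatibility: gcd(m_i, m_j) must divide a_i - a_j for every pair.
Merge one congruence at a time:
  Start: x ≡ 2 (mod 14).
  Combine with x ≡ 9 (mod 21): gcd(14, 21) = 7; 9 - 2 = 7, which IS divisible by 7, so compatible.
    Write x = 2 + 14·t and substitute into x ≡ 9 (mod 21): 14·t ≡ 9 − 2 = 7 (mod 21).
    Divide the congruence (and modulus) by g = 7: 2·t ≡ 1 (mod 3).
    The inverse of 2 mod 3 is 2 (since 2·2 = 4 = 1·3 + 1), so t ≡ 2·1 = 2 ≡ 2 (mod 3).
    Then x = 2 + 14·2 = 30, valid modulo lcm(14, 21) = 42: x ≡ 30 (mod 42).
  Combine with x ≡ 0 (mod 10): gcd(42, 10) = 2; 0 - 30 = -30, which IS divisible by 2, so compatible.
    Write x = 30 + 42·t and substitute into x ≡ 0 (mod 10): 42·t ≡ 0 − 30 = -30 (mod 10).
    Divide the congruence (and modulus) by g = 2: 21·t ≡ -15 (mod 5).
    Reduce coefficients mod 5: 1·t ≡ 0 (mod 5).
    So t ≡ 0 (mod 5).
    Then x = 30 + 42·0 = 30, valid modulo lcm(42, 10) = 210: x ≡ 30 (mod 210).
Verify: 30 mod 14 = 2, 30 mod 21 = 9, 30 mod 10 = 0.

x ≡ 30 (mod 210).
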